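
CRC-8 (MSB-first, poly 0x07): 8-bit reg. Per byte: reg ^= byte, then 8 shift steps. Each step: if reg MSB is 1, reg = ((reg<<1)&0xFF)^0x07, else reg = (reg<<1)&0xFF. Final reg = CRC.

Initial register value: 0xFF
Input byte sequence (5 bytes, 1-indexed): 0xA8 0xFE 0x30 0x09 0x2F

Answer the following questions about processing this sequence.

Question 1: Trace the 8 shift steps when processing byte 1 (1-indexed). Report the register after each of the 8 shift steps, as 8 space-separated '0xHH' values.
Register before byte 1: 0xFF
After XOR with byte 0xA8: 0x57

Answer: 0xAE 0x5B 0xB6 0x6B 0xD6 0xAB 0x51 0xA2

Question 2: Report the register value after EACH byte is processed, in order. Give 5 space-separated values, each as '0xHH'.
0xA2 0x93 0x60 0x18 0x85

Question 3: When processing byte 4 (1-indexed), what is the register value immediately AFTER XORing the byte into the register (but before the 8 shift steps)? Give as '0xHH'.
Answer: 0x69

Derivation:
Register before byte 4: 0x60
Byte 4: 0x09
0x60 XOR 0x09 = 0x69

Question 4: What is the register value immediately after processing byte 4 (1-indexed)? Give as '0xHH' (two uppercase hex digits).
Answer: 0x18

Derivation:
After byte 1 (0xA8): reg=0xA2
After byte 2 (0xFE): reg=0x93
After byte 3 (0x30): reg=0x60
After byte 4 (0x09): reg=0x18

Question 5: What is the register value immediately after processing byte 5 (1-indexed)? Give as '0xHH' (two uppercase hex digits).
After byte 1 (0xA8): reg=0xA2
After byte 2 (0xFE): reg=0x93
After byte 3 (0x30): reg=0x60
After byte 4 (0x09): reg=0x18
After byte 5 (0x2F): reg=0x85

Answer: 0x85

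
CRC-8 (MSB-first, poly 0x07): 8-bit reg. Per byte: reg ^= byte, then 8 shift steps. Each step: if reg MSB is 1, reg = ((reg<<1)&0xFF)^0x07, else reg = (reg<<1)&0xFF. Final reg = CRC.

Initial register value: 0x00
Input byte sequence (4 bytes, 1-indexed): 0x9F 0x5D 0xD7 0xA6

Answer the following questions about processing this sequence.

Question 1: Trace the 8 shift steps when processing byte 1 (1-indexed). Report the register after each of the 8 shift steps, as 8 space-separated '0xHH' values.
Register before byte 1: 0x00
After XOR with byte 0x9F: 0x9F

Answer: 0x39 0x72 0xE4 0xCF 0x99 0x35 0x6A 0xD4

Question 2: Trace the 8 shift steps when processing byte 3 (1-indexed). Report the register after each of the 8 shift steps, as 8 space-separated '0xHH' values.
After byte 1 (0x9F): reg=0xD4
After byte 2 (0x5D): reg=0xB6
Register before byte 3: 0xB6
After XOR with byte 0xD7: 0x61

Answer: 0xC2 0x83 0x01 0x02 0x04 0x08 0x10 0x20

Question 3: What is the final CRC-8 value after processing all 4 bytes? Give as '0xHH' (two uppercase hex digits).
Answer: 0x9B

Derivation:
After byte 1 (0x9F): reg=0xD4
After byte 2 (0x5D): reg=0xB6
After byte 3 (0xD7): reg=0x20
After byte 4 (0xA6): reg=0x9B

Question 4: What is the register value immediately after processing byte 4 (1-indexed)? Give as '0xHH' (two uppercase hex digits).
After byte 1 (0x9F): reg=0xD4
After byte 2 (0x5D): reg=0xB6
After byte 3 (0xD7): reg=0x20
After byte 4 (0xA6): reg=0x9B

Answer: 0x9B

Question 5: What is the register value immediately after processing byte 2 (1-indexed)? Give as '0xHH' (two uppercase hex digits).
Answer: 0xB6

Derivation:
After byte 1 (0x9F): reg=0xD4
After byte 2 (0x5D): reg=0xB6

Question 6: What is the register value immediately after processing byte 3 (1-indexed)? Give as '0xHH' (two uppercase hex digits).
Answer: 0x20

Derivation:
After byte 1 (0x9F): reg=0xD4
After byte 2 (0x5D): reg=0xB6
After byte 3 (0xD7): reg=0x20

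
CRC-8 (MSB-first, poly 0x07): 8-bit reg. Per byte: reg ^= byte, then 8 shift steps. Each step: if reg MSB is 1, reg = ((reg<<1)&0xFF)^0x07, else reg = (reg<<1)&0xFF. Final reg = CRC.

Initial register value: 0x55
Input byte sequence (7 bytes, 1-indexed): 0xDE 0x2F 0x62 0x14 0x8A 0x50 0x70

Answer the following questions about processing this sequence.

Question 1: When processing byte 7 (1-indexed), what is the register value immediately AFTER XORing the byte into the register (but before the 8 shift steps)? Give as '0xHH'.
Answer: 0x0F

Derivation:
Register before byte 7: 0x7F
Byte 7: 0x70
0x7F XOR 0x70 = 0x0F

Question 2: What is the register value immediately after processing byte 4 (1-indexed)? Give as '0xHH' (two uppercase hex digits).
After byte 1 (0xDE): reg=0xB8
After byte 2 (0x2F): reg=0xEC
After byte 3 (0x62): reg=0xA3
After byte 4 (0x14): reg=0x0C

Answer: 0x0C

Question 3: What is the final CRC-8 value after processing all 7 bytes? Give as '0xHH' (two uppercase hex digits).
Answer: 0x2D

Derivation:
After byte 1 (0xDE): reg=0xB8
After byte 2 (0x2F): reg=0xEC
After byte 3 (0x62): reg=0xA3
After byte 4 (0x14): reg=0x0C
After byte 5 (0x8A): reg=0x9B
After byte 6 (0x50): reg=0x7F
After byte 7 (0x70): reg=0x2D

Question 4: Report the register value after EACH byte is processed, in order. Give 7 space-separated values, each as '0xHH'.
0xB8 0xEC 0xA3 0x0C 0x9B 0x7F 0x2D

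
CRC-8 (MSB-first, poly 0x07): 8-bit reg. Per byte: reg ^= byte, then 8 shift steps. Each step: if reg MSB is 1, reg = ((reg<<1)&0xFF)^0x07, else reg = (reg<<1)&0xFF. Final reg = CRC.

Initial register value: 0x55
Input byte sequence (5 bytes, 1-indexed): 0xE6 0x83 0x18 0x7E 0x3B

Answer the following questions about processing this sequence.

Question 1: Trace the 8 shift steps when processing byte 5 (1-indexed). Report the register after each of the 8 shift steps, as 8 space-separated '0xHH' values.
Answer: 0x5D 0xBA 0x73 0xE6 0xCB 0x91 0x25 0x4A

Derivation:
After byte 1 (0xE6): reg=0x10
After byte 2 (0x83): reg=0xF0
After byte 3 (0x18): reg=0x96
After byte 4 (0x7E): reg=0x96
Register before byte 5: 0x96
After XOR with byte 0x3B: 0xAD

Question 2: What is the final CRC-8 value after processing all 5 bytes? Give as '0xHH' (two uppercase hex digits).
Answer: 0x4A

Derivation:
After byte 1 (0xE6): reg=0x10
After byte 2 (0x83): reg=0xF0
After byte 3 (0x18): reg=0x96
After byte 4 (0x7E): reg=0x96
After byte 5 (0x3B): reg=0x4A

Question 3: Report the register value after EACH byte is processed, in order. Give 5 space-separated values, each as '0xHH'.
0x10 0xF0 0x96 0x96 0x4A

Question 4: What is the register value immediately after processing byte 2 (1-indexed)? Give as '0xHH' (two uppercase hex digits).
After byte 1 (0xE6): reg=0x10
After byte 2 (0x83): reg=0xF0

Answer: 0xF0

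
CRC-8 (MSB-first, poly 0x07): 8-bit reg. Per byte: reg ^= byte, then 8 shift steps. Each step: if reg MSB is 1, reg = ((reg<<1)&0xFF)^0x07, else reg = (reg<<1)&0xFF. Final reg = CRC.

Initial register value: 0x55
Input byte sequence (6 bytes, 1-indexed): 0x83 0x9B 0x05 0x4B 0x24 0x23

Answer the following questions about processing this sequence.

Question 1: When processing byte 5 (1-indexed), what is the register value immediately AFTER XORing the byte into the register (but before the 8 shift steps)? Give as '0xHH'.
Register before byte 5: 0x4B
Byte 5: 0x24
0x4B XOR 0x24 = 0x6F

Answer: 0x6F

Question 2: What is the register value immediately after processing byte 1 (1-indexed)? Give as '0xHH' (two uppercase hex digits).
After byte 1 (0x83): reg=0x2C

Answer: 0x2C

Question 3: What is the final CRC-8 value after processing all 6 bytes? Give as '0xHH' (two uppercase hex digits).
After byte 1 (0x83): reg=0x2C
After byte 2 (0x9B): reg=0x0C
After byte 3 (0x05): reg=0x3F
After byte 4 (0x4B): reg=0x4B
After byte 5 (0x24): reg=0x0A
After byte 6 (0x23): reg=0xDF

Answer: 0xDF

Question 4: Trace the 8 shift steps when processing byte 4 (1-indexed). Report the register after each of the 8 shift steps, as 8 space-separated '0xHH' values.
Answer: 0xE8 0xD7 0xA9 0x55 0xAA 0x53 0xA6 0x4B

Derivation:
After byte 1 (0x83): reg=0x2C
After byte 2 (0x9B): reg=0x0C
After byte 3 (0x05): reg=0x3F
Register before byte 4: 0x3F
After XOR with byte 0x4B: 0x74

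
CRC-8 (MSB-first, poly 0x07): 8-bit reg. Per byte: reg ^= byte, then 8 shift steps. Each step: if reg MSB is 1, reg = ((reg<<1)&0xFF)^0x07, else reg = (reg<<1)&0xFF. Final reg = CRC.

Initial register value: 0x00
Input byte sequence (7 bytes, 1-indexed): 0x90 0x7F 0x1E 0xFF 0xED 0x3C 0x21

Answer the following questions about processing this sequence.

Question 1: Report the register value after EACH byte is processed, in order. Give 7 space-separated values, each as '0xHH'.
0xF9 0x9B 0x92 0x04 0x91 0x4A 0x16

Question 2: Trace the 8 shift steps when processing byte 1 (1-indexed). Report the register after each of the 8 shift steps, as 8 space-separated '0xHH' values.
Answer: 0x27 0x4E 0x9C 0x3F 0x7E 0xFC 0xFF 0xF9

Derivation:
Register before byte 1: 0x00
After XOR with byte 0x90: 0x90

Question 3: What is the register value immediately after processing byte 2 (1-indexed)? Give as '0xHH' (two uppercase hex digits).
Answer: 0x9B

Derivation:
After byte 1 (0x90): reg=0xF9
After byte 2 (0x7F): reg=0x9B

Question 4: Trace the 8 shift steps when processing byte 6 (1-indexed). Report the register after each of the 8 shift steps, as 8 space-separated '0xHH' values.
Answer: 0x5D 0xBA 0x73 0xE6 0xCB 0x91 0x25 0x4A

Derivation:
After byte 1 (0x90): reg=0xF9
After byte 2 (0x7F): reg=0x9B
After byte 3 (0x1E): reg=0x92
After byte 4 (0xFF): reg=0x04
After byte 5 (0xED): reg=0x91
Register before byte 6: 0x91
After XOR with byte 0x3C: 0xAD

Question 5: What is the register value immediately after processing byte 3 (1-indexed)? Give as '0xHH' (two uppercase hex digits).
Answer: 0x92

Derivation:
After byte 1 (0x90): reg=0xF9
After byte 2 (0x7F): reg=0x9B
After byte 3 (0x1E): reg=0x92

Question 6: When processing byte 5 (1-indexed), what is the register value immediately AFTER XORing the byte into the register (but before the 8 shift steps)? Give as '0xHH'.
Answer: 0xE9

Derivation:
Register before byte 5: 0x04
Byte 5: 0xED
0x04 XOR 0xED = 0xE9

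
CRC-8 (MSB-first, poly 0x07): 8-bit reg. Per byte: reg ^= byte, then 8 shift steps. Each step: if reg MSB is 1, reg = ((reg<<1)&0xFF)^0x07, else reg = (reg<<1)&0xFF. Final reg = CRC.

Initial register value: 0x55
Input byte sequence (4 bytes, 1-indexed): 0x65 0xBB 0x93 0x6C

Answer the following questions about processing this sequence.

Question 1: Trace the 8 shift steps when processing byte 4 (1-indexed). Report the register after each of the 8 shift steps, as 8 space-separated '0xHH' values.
After byte 1 (0x65): reg=0x90
After byte 2 (0xBB): reg=0xD1
After byte 3 (0x93): reg=0xC9
Register before byte 4: 0xC9
After XOR with byte 0x6C: 0xA5

Answer: 0x4D 0x9A 0x33 0x66 0xCC 0x9F 0x39 0x72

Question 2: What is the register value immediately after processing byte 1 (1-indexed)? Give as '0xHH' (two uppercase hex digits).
After byte 1 (0x65): reg=0x90

Answer: 0x90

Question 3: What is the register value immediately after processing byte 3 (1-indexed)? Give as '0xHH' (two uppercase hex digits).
Answer: 0xC9

Derivation:
After byte 1 (0x65): reg=0x90
After byte 2 (0xBB): reg=0xD1
After byte 3 (0x93): reg=0xC9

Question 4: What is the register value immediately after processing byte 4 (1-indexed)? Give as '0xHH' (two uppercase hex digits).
After byte 1 (0x65): reg=0x90
After byte 2 (0xBB): reg=0xD1
After byte 3 (0x93): reg=0xC9
After byte 4 (0x6C): reg=0x72

Answer: 0x72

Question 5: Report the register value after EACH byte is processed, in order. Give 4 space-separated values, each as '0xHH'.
0x90 0xD1 0xC9 0x72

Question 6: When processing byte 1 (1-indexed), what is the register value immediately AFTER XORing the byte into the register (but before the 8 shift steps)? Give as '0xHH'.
Answer: 0x30

Derivation:
Register before byte 1: 0x55
Byte 1: 0x65
0x55 XOR 0x65 = 0x30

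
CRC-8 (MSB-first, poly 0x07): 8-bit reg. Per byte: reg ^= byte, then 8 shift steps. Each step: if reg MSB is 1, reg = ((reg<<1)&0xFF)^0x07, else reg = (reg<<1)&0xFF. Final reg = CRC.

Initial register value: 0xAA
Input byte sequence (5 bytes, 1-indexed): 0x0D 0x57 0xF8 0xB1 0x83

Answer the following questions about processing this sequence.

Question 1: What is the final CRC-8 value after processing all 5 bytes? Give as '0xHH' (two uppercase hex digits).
After byte 1 (0x0D): reg=0x7C
After byte 2 (0x57): reg=0xD1
After byte 3 (0xF8): reg=0xDF
After byte 4 (0xB1): reg=0x0D
After byte 5 (0x83): reg=0xA3

Answer: 0xA3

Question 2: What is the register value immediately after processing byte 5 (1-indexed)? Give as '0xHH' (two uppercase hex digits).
After byte 1 (0x0D): reg=0x7C
After byte 2 (0x57): reg=0xD1
After byte 3 (0xF8): reg=0xDF
After byte 4 (0xB1): reg=0x0D
After byte 5 (0x83): reg=0xA3

Answer: 0xA3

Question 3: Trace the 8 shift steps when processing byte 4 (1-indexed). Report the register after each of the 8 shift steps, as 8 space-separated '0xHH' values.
After byte 1 (0x0D): reg=0x7C
After byte 2 (0x57): reg=0xD1
After byte 3 (0xF8): reg=0xDF
Register before byte 4: 0xDF
After XOR with byte 0xB1: 0x6E

Answer: 0xDC 0xBF 0x79 0xF2 0xE3 0xC1 0x85 0x0D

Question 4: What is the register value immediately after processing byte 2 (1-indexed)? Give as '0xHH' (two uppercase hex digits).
After byte 1 (0x0D): reg=0x7C
After byte 2 (0x57): reg=0xD1

Answer: 0xD1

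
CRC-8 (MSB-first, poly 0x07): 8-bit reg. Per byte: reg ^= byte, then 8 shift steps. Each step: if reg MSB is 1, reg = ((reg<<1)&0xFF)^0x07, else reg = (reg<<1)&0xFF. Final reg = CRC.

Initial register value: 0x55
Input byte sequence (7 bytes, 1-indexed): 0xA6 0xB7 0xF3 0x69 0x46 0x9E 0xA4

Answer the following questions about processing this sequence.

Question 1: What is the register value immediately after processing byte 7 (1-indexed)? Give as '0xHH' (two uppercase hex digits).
After byte 1 (0xA6): reg=0xD7
After byte 2 (0xB7): reg=0x27
After byte 3 (0xF3): reg=0x22
After byte 4 (0x69): reg=0xF6
After byte 5 (0x46): reg=0x19
After byte 6 (0x9E): reg=0x9C
After byte 7 (0xA4): reg=0xA8

Answer: 0xA8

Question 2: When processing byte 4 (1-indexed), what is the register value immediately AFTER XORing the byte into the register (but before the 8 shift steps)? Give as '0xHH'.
Answer: 0x4B

Derivation:
Register before byte 4: 0x22
Byte 4: 0x69
0x22 XOR 0x69 = 0x4B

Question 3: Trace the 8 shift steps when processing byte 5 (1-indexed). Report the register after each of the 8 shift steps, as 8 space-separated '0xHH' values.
After byte 1 (0xA6): reg=0xD7
After byte 2 (0xB7): reg=0x27
After byte 3 (0xF3): reg=0x22
After byte 4 (0x69): reg=0xF6
Register before byte 5: 0xF6
After XOR with byte 0x46: 0xB0

Answer: 0x67 0xCE 0x9B 0x31 0x62 0xC4 0x8F 0x19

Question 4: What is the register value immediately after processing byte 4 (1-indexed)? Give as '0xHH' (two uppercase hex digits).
Answer: 0xF6

Derivation:
After byte 1 (0xA6): reg=0xD7
After byte 2 (0xB7): reg=0x27
After byte 3 (0xF3): reg=0x22
After byte 4 (0x69): reg=0xF6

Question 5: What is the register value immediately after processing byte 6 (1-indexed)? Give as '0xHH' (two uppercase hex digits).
Answer: 0x9C

Derivation:
After byte 1 (0xA6): reg=0xD7
After byte 2 (0xB7): reg=0x27
After byte 3 (0xF3): reg=0x22
After byte 4 (0x69): reg=0xF6
After byte 5 (0x46): reg=0x19
After byte 6 (0x9E): reg=0x9C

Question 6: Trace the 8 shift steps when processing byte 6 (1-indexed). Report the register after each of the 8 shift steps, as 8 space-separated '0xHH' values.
After byte 1 (0xA6): reg=0xD7
After byte 2 (0xB7): reg=0x27
After byte 3 (0xF3): reg=0x22
After byte 4 (0x69): reg=0xF6
After byte 5 (0x46): reg=0x19
Register before byte 6: 0x19
After XOR with byte 0x9E: 0x87

Answer: 0x09 0x12 0x24 0x48 0x90 0x27 0x4E 0x9C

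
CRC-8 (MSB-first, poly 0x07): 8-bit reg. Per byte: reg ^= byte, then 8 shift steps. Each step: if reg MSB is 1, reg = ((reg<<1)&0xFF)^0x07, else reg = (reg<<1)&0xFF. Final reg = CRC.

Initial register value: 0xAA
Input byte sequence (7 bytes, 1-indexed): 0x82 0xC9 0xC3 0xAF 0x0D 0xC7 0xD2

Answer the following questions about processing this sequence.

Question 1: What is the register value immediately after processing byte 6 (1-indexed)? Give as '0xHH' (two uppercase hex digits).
After byte 1 (0x82): reg=0xD8
After byte 2 (0xC9): reg=0x77
After byte 3 (0xC3): reg=0x05
After byte 4 (0xAF): reg=0x5F
After byte 5 (0x0D): reg=0xB9
After byte 6 (0xC7): reg=0x7D

Answer: 0x7D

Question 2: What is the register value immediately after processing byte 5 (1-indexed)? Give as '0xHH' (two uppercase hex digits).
After byte 1 (0x82): reg=0xD8
After byte 2 (0xC9): reg=0x77
After byte 3 (0xC3): reg=0x05
After byte 4 (0xAF): reg=0x5F
After byte 5 (0x0D): reg=0xB9

Answer: 0xB9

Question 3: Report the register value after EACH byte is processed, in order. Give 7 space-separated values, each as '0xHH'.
0xD8 0x77 0x05 0x5F 0xB9 0x7D 0x44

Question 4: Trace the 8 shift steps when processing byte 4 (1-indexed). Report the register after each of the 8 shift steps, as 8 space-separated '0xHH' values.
After byte 1 (0x82): reg=0xD8
After byte 2 (0xC9): reg=0x77
After byte 3 (0xC3): reg=0x05
Register before byte 4: 0x05
After XOR with byte 0xAF: 0xAA

Answer: 0x53 0xA6 0x4B 0x96 0x2B 0x56 0xAC 0x5F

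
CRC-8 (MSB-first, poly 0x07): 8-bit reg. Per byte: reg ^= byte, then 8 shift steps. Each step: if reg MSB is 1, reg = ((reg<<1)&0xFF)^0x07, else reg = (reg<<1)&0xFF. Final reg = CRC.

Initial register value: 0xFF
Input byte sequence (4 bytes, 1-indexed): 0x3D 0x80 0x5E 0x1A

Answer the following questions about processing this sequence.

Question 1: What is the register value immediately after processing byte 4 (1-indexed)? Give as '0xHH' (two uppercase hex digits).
After byte 1 (0x3D): reg=0x40
After byte 2 (0x80): reg=0x4E
After byte 3 (0x5E): reg=0x70
After byte 4 (0x1A): reg=0x11

Answer: 0x11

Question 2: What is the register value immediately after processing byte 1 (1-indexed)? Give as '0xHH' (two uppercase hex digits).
Answer: 0x40

Derivation:
After byte 1 (0x3D): reg=0x40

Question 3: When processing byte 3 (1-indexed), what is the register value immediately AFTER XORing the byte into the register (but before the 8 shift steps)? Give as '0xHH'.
Answer: 0x10

Derivation:
Register before byte 3: 0x4E
Byte 3: 0x5E
0x4E XOR 0x5E = 0x10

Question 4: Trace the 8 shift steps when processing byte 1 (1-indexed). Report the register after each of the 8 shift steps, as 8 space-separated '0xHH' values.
Register before byte 1: 0xFF
After XOR with byte 0x3D: 0xC2

Answer: 0x83 0x01 0x02 0x04 0x08 0x10 0x20 0x40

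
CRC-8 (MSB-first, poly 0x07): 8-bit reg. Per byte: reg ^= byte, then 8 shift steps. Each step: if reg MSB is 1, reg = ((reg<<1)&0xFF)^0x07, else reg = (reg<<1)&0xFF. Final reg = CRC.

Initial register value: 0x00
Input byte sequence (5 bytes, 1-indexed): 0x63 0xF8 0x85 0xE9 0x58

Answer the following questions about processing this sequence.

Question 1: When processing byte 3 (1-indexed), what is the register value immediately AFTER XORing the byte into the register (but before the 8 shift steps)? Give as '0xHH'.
Register before byte 3: 0x2C
Byte 3: 0x85
0x2C XOR 0x85 = 0xA9

Answer: 0xA9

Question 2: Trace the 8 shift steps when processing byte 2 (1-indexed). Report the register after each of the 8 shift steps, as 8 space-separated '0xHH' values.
After byte 1 (0x63): reg=0x2E
Register before byte 2: 0x2E
After XOR with byte 0xF8: 0xD6

Answer: 0xAB 0x51 0xA2 0x43 0x86 0x0B 0x16 0x2C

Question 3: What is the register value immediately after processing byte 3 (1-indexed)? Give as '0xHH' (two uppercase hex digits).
Answer: 0x56

Derivation:
After byte 1 (0x63): reg=0x2E
After byte 2 (0xF8): reg=0x2C
After byte 3 (0x85): reg=0x56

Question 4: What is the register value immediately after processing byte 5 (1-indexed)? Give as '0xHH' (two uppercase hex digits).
Answer: 0x03

Derivation:
After byte 1 (0x63): reg=0x2E
After byte 2 (0xF8): reg=0x2C
After byte 3 (0x85): reg=0x56
After byte 4 (0xE9): reg=0x34
After byte 5 (0x58): reg=0x03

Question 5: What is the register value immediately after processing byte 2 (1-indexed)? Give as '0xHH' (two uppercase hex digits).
Answer: 0x2C

Derivation:
After byte 1 (0x63): reg=0x2E
After byte 2 (0xF8): reg=0x2C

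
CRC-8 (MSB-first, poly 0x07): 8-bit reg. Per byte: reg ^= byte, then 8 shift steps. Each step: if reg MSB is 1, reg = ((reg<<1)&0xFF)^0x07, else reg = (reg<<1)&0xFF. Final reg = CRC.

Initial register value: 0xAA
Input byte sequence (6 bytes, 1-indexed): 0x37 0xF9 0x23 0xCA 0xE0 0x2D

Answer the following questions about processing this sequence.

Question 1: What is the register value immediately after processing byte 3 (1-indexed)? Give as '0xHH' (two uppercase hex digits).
Answer: 0x78

Derivation:
After byte 1 (0x37): reg=0xDA
After byte 2 (0xF9): reg=0xE9
After byte 3 (0x23): reg=0x78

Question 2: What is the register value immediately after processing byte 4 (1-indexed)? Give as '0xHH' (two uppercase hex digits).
After byte 1 (0x37): reg=0xDA
After byte 2 (0xF9): reg=0xE9
After byte 3 (0x23): reg=0x78
After byte 4 (0xCA): reg=0x17

Answer: 0x17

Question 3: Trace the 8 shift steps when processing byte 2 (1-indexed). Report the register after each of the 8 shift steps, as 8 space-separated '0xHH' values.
After byte 1 (0x37): reg=0xDA
Register before byte 2: 0xDA
After XOR with byte 0xF9: 0x23

Answer: 0x46 0x8C 0x1F 0x3E 0x7C 0xF8 0xF7 0xE9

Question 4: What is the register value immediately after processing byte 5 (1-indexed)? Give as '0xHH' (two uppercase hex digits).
After byte 1 (0x37): reg=0xDA
After byte 2 (0xF9): reg=0xE9
After byte 3 (0x23): reg=0x78
After byte 4 (0xCA): reg=0x17
After byte 5 (0xE0): reg=0xCB

Answer: 0xCB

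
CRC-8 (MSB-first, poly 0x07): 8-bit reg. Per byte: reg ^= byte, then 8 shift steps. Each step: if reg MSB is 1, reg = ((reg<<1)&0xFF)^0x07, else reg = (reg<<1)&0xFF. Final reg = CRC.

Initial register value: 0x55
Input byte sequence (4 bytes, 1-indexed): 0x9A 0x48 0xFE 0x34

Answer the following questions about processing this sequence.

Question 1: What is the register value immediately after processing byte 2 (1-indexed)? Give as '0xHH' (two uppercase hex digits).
After byte 1 (0x9A): reg=0x63
After byte 2 (0x48): reg=0xD1

Answer: 0xD1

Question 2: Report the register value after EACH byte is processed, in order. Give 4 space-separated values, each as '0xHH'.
0x63 0xD1 0xCD 0xE1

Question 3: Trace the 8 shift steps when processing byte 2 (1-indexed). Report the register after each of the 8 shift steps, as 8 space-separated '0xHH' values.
Answer: 0x56 0xAC 0x5F 0xBE 0x7B 0xF6 0xEB 0xD1

Derivation:
After byte 1 (0x9A): reg=0x63
Register before byte 2: 0x63
After XOR with byte 0x48: 0x2B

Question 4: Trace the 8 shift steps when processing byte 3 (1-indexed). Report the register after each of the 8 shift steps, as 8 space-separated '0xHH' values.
Answer: 0x5E 0xBC 0x7F 0xFE 0xFB 0xF1 0xE5 0xCD

Derivation:
After byte 1 (0x9A): reg=0x63
After byte 2 (0x48): reg=0xD1
Register before byte 3: 0xD1
After XOR with byte 0xFE: 0x2F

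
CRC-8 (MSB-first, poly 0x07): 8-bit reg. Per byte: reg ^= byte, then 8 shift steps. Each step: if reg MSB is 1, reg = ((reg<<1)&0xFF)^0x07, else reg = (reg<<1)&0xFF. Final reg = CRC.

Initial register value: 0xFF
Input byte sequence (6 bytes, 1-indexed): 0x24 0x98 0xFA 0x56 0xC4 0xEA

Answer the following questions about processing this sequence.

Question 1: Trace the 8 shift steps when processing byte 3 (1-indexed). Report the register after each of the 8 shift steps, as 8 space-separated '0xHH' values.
After byte 1 (0x24): reg=0x0F
After byte 2 (0x98): reg=0xEC
Register before byte 3: 0xEC
After XOR with byte 0xFA: 0x16

Answer: 0x2C 0x58 0xB0 0x67 0xCE 0x9B 0x31 0x62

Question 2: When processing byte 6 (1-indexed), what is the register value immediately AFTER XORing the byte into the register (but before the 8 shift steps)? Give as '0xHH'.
Register before byte 6: 0xFF
Byte 6: 0xEA
0xFF XOR 0xEA = 0x15

Answer: 0x15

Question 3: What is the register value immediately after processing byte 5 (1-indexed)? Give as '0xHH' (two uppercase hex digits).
After byte 1 (0x24): reg=0x0F
After byte 2 (0x98): reg=0xEC
After byte 3 (0xFA): reg=0x62
After byte 4 (0x56): reg=0x8C
After byte 5 (0xC4): reg=0xFF

Answer: 0xFF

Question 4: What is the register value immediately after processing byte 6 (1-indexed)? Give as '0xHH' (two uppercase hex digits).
Answer: 0x6B

Derivation:
After byte 1 (0x24): reg=0x0F
After byte 2 (0x98): reg=0xEC
After byte 3 (0xFA): reg=0x62
After byte 4 (0x56): reg=0x8C
After byte 5 (0xC4): reg=0xFF
After byte 6 (0xEA): reg=0x6B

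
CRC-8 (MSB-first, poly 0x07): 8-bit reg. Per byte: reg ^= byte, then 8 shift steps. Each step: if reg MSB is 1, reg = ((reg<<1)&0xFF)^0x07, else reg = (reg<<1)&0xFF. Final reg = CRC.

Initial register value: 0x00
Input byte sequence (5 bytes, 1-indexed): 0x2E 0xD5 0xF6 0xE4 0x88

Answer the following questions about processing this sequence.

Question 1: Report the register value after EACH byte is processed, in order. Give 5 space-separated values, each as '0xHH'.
0xCA 0x5D 0x58 0x3D 0x02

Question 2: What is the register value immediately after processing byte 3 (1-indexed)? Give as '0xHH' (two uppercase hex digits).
Answer: 0x58

Derivation:
After byte 1 (0x2E): reg=0xCA
After byte 2 (0xD5): reg=0x5D
After byte 3 (0xF6): reg=0x58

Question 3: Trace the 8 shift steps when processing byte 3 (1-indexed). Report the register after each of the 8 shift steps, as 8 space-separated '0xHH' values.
Answer: 0x51 0xA2 0x43 0x86 0x0B 0x16 0x2C 0x58

Derivation:
After byte 1 (0x2E): reg=0xCA
After byte 2 (0xD5): reg=0x5D
Register before byte 3: 0x5D
After XOR with byte 0xF6: 0xAB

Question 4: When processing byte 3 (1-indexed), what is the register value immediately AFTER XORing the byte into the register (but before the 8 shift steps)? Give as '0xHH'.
Register before byte 3: 0x5D
Byte 3: 0xF6
0x5D XOR 0xF6 = 0xAB

Answer: 0xAB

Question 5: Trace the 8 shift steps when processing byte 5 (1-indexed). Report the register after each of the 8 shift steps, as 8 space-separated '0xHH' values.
After byte 1 (0x2E): reg=0xCA
After byte 2 (0xD5): reg=0x5D
After byte 3 (0xF6): reg=0x58
After byte 4 (0xE4): reg=0x3D
Register before byte 5: 0x3D
After XOR with byte 0x88: 0xB5

Answer: 0x6D 0xDA 0xB3 0x61 0xC2 0x83 0x01 0x02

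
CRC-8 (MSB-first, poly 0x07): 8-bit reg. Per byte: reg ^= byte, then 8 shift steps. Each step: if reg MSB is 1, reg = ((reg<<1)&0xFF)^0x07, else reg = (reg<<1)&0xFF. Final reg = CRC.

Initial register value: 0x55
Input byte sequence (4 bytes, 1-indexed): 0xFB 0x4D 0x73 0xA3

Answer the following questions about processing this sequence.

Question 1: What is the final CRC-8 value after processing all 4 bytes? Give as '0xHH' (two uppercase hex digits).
Answer: 0xD1

Derivation:
After byte 1 (0xFB): reg=0x43
After byte 2 (0x4D): reg=0x2A
After byte 3 (0x73): reg=0x88
After byte 4 (0xA3): reg=0xD1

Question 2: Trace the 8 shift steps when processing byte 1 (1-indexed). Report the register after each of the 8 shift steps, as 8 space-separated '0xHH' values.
Register before byte 1: 0x55
After XOR with byte 0xFB: 0xAE

Answer: 0x5B 0xB6 0x6B 0xD6 0xAB 0x51 0xA2 0x43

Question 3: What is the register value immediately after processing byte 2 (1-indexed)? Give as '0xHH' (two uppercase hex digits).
After byte 1 (0xFB): reg=0x43
After byte 2 (0x4D): reg=0x2A

Answer: 0x2A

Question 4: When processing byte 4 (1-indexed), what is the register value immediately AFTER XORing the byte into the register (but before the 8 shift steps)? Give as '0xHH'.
Register before byte 4: 0x88
Byte 4: 0xA3
0x88 XOR 0xA3 = 0x2B

Answer: 0x2B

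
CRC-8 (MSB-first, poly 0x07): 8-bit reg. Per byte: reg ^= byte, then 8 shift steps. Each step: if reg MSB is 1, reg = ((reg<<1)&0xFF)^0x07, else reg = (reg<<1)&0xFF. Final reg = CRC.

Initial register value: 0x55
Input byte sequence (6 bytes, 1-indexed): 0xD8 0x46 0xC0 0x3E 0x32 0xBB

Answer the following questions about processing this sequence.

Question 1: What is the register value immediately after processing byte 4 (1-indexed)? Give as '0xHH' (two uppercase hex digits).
Answer: 0x63

Derivation:
After byte 1 (0xD8): reg=0xAA
After byte 2 (0x46): reg=0x8A
After byte 3 (0xC0): reg=0xF1
After byte 4 (0x3E): reg=0x63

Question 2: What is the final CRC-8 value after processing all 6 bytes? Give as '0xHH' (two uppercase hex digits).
Answer: 0x31

Derivation:
After byte 1 (0xD8): reg=0xAA
After byte 2 (0x46): reg=0x8A
After byte 3 (0xC0): reg=0xF1
After byte 4 (0x3E): reg=0x63
After byte 5 (0x32): reg=0xB0
After byte 6 (0xBB): reg=0x31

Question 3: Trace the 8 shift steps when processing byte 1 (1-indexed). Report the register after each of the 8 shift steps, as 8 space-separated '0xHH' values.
Answer: 0x1D 0x3A 0x74 0xE8 0xD7 0xA9 0x55 0xAA

Derivation:
Register before byte 1: 0x55
After XOR with byte 0xD8: 0x8D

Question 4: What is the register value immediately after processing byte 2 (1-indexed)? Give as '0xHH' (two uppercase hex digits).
Answer: 0x8A

Derivation:
After byte 1 (0xD8): reg=0xAA
After byte 2 (0x46): reg=0x8A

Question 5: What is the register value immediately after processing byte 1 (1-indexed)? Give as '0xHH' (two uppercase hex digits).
Answer: 0xAA

Derivation:
After byte 1 (0xD8): reg=0xAA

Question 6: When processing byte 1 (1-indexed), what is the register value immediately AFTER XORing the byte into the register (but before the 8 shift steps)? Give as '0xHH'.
Register before byte 1: 0x55
Byte 1: 0xD8
0x55 XOR 0xD8 = 0x8D

Answer: 0x8D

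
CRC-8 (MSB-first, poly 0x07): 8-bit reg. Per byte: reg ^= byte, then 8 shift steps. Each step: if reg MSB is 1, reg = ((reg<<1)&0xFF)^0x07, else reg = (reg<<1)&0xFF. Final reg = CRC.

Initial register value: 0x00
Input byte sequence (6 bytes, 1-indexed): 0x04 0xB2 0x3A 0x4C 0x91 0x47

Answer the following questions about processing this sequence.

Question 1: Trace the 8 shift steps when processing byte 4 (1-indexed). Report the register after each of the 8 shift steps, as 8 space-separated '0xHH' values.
After byte 1 (0x04): reg=0x1C
After byte 2 (0xB2): reg=0x43
After byte 3 (0x3A): reg=0x68
Register before byte 4: 0x68
After XOR with byte 0x4C: 0x24

Answer: 0x48 0x90 0x27 0x4E 0x9C 0x3F 0x7E 0xFC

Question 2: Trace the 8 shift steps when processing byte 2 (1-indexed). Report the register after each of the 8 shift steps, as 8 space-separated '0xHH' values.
After byte 1 (0x04): reg=0x1C
Register before byte 2: 0x1C
After XOR with byte 0xB2: 0xAE

Answer: 0x5B 0xB6 0x6B 0xD6 0xAB 0x51 0xA2 0x43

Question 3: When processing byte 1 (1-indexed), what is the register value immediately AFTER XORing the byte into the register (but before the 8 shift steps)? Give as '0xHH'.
Answer: 0x04

Derivation:
Register before byte 1: 0x00
Byte 1: 0x04
0x00 XOR 0x04 = 0x04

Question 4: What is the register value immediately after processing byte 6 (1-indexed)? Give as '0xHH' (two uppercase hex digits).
After byte 1 (0x04): reg=0x1C
After byte 2 (0xB2): reg=0x43
After byte 3 (0x3A): reg=0x68
After byte 4 (0x4C): reg=0xFC
After byte 5 (0x91): reg=0x04
After byte 6 (0x47): reg=0xCE

Answer: 0xCE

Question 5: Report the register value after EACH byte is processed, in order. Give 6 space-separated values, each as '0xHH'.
0x1C 0x43 0x68 0xFC 0x04 0xCE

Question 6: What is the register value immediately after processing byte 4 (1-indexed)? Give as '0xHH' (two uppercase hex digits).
Answer: 0xFC

Derivation:
After byte 1 (0x04): reg=0x1C
After byte 2 (0xB2): reg=0x43
After byte 3 (0x3A): reg=0x68
After byte 4 (0x4C): reg=0xFC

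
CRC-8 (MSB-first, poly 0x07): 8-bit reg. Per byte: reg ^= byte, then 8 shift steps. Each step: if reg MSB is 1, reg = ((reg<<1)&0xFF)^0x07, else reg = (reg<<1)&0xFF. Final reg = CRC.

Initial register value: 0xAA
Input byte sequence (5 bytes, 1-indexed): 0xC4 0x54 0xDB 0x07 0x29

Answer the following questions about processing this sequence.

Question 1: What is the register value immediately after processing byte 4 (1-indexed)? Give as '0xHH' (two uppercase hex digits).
Answer: 0x26

Derivation:
After byte 1 (0xC4): reg=0x0D
After byte 2 (0x54): reg=0x88
After byte 3 (0xDB): reg=0xBE
After byte 4 (0x07): reg=0x26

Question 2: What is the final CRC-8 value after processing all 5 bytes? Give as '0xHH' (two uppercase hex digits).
After byte 1 (0xC4): reg=0x0D
After byte 2 (0x54): reg=0x88
After byte 3 (0xDB): reg=0xBE
After byte 4 (0x07): reg=0x26
After byte 5 (0x29): reg=0x2D

Answer: 0x2D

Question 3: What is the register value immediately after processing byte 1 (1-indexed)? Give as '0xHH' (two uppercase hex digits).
Answer: 0x0D

Derivation:
After byte 1 (0xC4): reg=0x0D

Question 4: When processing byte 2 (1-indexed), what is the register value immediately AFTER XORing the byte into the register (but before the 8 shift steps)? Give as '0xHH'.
Answer: 0x59

Derivation:
Register before byte 2: 0x0D
Byte 2: 0x54
0x0D XOR 0x54 = 0x59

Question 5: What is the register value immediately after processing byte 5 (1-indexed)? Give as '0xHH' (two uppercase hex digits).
Answer: 0x2D

Derivation:
After byte 1 (0xC4): reg=0x0D
After byte 2 (0x54): reg=0x88
After byte 3 (0xDB): reg=0xBE
After byte 4 (0x07): reg=0x26
After byte 5 (0x29): reg=0x2D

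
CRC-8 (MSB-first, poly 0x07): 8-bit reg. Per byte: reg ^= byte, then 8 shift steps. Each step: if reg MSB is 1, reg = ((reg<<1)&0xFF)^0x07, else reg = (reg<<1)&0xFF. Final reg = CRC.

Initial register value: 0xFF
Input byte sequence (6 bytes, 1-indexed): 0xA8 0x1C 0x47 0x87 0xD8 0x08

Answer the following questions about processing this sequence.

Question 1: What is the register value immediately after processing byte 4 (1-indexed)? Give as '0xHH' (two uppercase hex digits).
Answer: 0x6A

Derivation:
After byte 1 (0xA8): reg=0xA2
After byte 2 (0x1C): reg=0x33
After byte 3 (0x47): reg=0x4B
After byte 4 (0x87): reg=0x6A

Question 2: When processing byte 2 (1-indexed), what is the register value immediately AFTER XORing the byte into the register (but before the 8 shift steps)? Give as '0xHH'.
Answer: 0xBE

Derivation:
Register before byte 2: 0xA2
Byte 2: 0x1C
0xA2 XOR 0x1C = 0xBE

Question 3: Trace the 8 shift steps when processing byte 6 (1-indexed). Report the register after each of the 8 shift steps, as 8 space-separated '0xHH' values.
Answer: 0x3E 0x7C 0xF8 0xF7 0xE9 0xD5 0xAD 0x5D

Derivation:
After byte 1 (0xA8): reg=0xA2
After byte 2 (0x1C): reg=0x33
After byte 3 (0x47): reg=0x4B
After byte 4 (0x87): reg=0x6A
After byte 5 (0xD8): reg=0x17
Register before byte 6: 0x17
After XOR with byte 0x08: 0x1F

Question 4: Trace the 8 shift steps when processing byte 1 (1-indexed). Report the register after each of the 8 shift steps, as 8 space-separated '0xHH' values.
Register before byte 1: 0xFF
After XOR with byte 0xA8: 0x57

Answer: 0xAE 0x5B 0xB6 0x6B 0xD6 0xAB 0x51 0xA2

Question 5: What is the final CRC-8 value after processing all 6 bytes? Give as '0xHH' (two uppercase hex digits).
After byte 1 (0xA8): reg=0xA2
After byte 2 (0x1C): reg=0x33
After byte 3 (0x47): reg=0x4B
After byte 4 (0x87): reg=0x6A
After byte 5 (0xD8): reg=0x17
After byte 6 (0x08): reg=0x5D

Answer: 0x5D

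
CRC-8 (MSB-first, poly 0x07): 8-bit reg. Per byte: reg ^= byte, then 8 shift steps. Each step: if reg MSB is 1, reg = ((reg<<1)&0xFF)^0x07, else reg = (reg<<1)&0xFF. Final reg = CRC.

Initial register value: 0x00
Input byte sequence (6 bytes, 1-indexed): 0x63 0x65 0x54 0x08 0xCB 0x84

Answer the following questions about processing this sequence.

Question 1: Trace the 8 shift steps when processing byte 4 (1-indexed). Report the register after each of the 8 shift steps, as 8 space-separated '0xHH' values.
Answer: 0xDE 0xBB 0x71 0xE2 0xC3 0x81 0x05 0x0A

Derivation:
After byte 1 (0x63): reg=0x2E
After byte 2 (0x65): reg=0xF6
After byte 3 (0x54): reg=0x67
Register before byte 4: 0x67
After XOR with byte 0x08: 0x6F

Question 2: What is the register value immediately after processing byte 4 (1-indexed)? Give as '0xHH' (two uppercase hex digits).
Answer: 0x0A

Derivation:
After byte 1 (0x63): reg=0x2E
After byte 2 (0x65): reg=0xF6
After byte 3 (0x54): reg=0x67
After byte 4 (0x08): reg=0x0A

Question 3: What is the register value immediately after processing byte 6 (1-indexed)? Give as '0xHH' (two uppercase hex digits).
Answer: 0x6D

Derivation:
After byte 1 (0x63): reg=0x2E
After byte 2 (0x65): reg=0xF6
After byte 3 (0x54): reg=0x67
After byte 4 (0x08): reg=0x0A
After byte 5 (0xCB): reg=0x49
After byte 6 (0x84): reg=0x6D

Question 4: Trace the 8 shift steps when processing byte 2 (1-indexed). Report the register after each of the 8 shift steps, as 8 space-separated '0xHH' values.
After byte 1 (0x63): reg=0x2E
Register before byte 2: 0x2E
After XOR with byte 0x65: 0x4B

Answer: 0x96 0x2B 0x56 0xAC 0x5F 0xBE 0x7B 0xF6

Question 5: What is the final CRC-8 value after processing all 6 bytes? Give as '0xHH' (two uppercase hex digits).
After byte 1 (0x63): reg=0x2E
After byte 2 (0x65): reg=0xF6
After byte 3 (0x54): reg=0x67
After byte 4 (0x08): reg=0x0A
After byte 5 (0xCB): reg=0x49
After byte 6 (0x84): reg=0x6D

Answer: 0x6D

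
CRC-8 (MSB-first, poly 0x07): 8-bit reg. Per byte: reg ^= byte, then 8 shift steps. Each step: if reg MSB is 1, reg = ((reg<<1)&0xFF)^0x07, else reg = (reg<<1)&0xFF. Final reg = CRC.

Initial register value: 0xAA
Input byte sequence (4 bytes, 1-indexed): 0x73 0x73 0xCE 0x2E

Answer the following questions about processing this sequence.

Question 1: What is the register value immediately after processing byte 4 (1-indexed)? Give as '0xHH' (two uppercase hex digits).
After byte 1 (0x73): reg=0x01
After byte 2 (0x73): reg=0x59
After byte 3 (0xCE): reg=0xEC
After byte 4 (0x2E): reg=0x40

Answer: 0x40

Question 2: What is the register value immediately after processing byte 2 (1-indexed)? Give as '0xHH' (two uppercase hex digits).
After byte 1 (0x73): reg=0x01
After byte 2 (0x73): reg=0x59

Answer: 0x59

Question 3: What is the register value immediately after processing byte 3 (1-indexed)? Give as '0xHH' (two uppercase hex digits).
Answer: 0xEC

Derivation:
After byte 1 (0x73): reg=0x01
After byte 2 (0x73): reg=0x59
After byte 3 (0xCE): reg=0xEC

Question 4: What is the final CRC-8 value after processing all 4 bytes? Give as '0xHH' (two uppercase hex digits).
After byte 1 (0x73): reg=0x01
After byte 2 (0x73): reg=0x59
After byte 3 (0xCE): reg=0xEC
After byte 4 (0x2E): reg=0x40

Answer: 0x40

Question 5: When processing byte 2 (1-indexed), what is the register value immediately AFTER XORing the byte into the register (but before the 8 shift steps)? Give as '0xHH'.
Answer: 0x72

Derivation:
Register before byte 2: 0x01
Byte 2: 0x73
0x01 XOR 0x73 = 0x72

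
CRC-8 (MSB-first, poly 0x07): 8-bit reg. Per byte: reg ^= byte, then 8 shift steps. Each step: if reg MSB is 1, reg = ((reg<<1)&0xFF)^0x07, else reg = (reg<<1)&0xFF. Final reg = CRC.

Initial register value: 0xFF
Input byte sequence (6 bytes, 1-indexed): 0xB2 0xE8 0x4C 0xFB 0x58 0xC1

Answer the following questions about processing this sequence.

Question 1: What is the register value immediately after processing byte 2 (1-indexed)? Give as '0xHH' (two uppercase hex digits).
After byte 1 (0xB2): reg=0xE4
After byte 2 (0xE8): reg=0x24

Answer: 0x24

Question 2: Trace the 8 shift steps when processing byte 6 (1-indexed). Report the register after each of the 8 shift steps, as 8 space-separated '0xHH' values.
After byte 1 (0xB2): reg=0xE4
After byte 2 (0xE8): reg=0x24
After byte 3 (0x4C): reg=0x1F
After byte 4 (0xFB): reg=0xB2
After byte 5 (0x58): reg=0x98
Register before byte 6: 0x98
After XOR with byte 0xC1: 0x59

Answer: 0xB2 0x63 0xC6 0x8B 0x11 0x22 0x44 0x88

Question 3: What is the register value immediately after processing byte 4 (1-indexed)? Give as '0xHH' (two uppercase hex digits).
Answer: 0xB2

Derivation:
After byte 1 (0xB2): reg=0xE4
After byte 2 (0xE8): reg=0x24
After byte 3 (0x4C): reg=0x1F
After byte 4 (0xFB): reg=0xB2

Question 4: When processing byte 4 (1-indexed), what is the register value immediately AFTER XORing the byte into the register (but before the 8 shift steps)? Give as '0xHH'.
Register before byte 4: 0x1F
Byte 4: 0xFB
0x1F XOR 0xFB = 0xE4

Answer: 0xE4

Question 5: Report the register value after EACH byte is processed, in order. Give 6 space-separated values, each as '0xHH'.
0xE4 0x24 0x1F 0xB2 0x98 0x88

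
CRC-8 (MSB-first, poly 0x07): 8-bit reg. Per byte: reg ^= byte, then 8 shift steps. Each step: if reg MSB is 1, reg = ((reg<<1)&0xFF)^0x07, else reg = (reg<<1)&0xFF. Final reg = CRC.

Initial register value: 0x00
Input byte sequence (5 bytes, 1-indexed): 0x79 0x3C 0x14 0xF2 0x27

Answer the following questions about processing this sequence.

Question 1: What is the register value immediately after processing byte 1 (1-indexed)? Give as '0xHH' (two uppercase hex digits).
After byte 1 (0x79): reg=0x68

Answer: 0x68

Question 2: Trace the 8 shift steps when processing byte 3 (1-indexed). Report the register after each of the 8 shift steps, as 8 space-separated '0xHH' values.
Answer: 0x79 0xF2 0xE3 0xC1 0x85 0x0D 0x1A 0x34

Derivation:
After byte 1 (0x79): reg=0x68
After byte 2 (0x3C): reg=0xAB
Register before byte 3: 0xAB
After XOR with byte 0x14: 0xBF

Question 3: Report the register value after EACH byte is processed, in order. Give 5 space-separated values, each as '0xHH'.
0x68 0xAB 0x34 0x5C 0x66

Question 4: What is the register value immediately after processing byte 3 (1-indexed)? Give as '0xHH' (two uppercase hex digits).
After byte 1 (0x79): reg=0x68
After byte 2 (0x3C): reg=0xAB
After byte 3 (0x14): reg=0x34

Answer: 0x34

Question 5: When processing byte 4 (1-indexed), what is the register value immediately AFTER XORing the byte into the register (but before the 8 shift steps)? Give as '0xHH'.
Register before byte 4: 0x34
Byte 4: 0xF2
0x34 XOR 0xF2 = 0xC6

Answer: 0xC6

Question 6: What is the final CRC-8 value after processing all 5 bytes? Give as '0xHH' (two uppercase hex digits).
Answer: 0x66

Derivation:
After byte 1 (0x79): reg=0x68
After byte 2 (0x3C): reg=0xAB
After byte 3 (0x14): reg=0x34
After byte 4 (0xF2): reg=0x5C
After byte 5 (0x27): reg=0x66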